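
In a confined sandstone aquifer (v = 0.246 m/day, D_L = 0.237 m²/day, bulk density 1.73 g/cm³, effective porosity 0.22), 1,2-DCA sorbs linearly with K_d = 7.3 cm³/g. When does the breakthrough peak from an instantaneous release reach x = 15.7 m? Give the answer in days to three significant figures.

Retardation factor R = 1 + ρ_b·K_d/n = 1 + 1.73 × 7.3/0.22 = 58.40.
Sorption retards both mechanisms: v_R = v/R = 0.004212 m/day, D_R = D/R = 0.004058 m²/day.
Peak time from v_R²t² + 2D_R t − x² = 0: t = (√(D_R² + v_R²x²) − D_R)/v_R².
√(D_R² + v_R²x²) = √(0.004058² + 0.004212² × 15.7²) = 0.06625; v_R² = 1.774e-05.
t = (0.06625 − 0.004058)/1.774e-05 = 3510 days.

3510 days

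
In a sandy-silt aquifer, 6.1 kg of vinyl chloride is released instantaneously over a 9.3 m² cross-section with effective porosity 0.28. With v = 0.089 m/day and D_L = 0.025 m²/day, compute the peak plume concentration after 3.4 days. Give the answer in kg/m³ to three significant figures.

2.27 kg/m³

The peak of an instantaneous 1D plume sits at x = vt; there the Gaussian factor is 1 and C_max = M/(n_e·A·√(4πDt)), where n_e·A is the pore area the mass is dissolved in.
√(4πDt) = √(4π × 0.025 × 3.4) = 1.034 m, so C_max = 6.1/(0.28 × 9.3 × 1.034) = 2.27 kg/m³.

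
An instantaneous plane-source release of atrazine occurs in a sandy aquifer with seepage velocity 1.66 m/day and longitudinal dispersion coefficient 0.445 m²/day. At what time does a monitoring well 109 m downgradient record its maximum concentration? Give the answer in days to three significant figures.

For the 1D instantaneous-source solution, setting ∂C/∂t = 0 at fixed x gives v²t² + 2Dt − x² = 0, so t = (√(D² + v²x²) − D)/v².
√(D² + v²x²) = √(0.445² + 1.66² × 109²) = 180.9; v² = 2.7556.
t = (180.9 − 0.445)/2.7556 = 65.5 days (vs. the pure-advection estimate x/v = 65.7 d).

65.5 days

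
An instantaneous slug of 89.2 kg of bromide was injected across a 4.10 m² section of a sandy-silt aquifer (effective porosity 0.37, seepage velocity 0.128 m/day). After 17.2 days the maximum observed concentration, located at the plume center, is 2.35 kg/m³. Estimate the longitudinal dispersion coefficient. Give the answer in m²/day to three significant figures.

At the plume center C_max = M/(n_e·A·√(4πDt)), so D = M²/(4πt·(n_e·A·C_max)²).
n_e·A·C_max = 0.37 × 4.10 × 2.35 = 3.565 kg/m.
D = 89.2²/(4π × 17.2 × 3.565²) = 2.90 m²/day.

2.90 m²/day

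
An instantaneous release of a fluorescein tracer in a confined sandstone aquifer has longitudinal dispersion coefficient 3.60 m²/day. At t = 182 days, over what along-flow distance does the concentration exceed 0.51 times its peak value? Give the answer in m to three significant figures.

84.0 m

The plume is Gaussian with σ = √(2Dt) = √(2 × 3.60 × 182) = 36.20 m.
C/C_peak = exp(−Δx²/(2σ²)) = 0.51 ⇒ Δx = σ·√(−2 ln 0.51) = 36.20 × 1.160 = 41.99 m.
Width = 2Δx = 84.0 m.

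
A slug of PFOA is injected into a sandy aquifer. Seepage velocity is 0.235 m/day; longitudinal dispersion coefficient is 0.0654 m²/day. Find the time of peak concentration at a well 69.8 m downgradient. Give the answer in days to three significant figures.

For the 1D instantaneous-source solution, setting ∂C/∂t = 0 at fixed x gives v²t² + 2Dt − x² = 0, so t = (√(D² + v²x²) − D)/v².
√(D² + v²x²) = √(0.0654² + 0.235² × 69.8²) = 16.40; v² = 0.055225.
t = (16.40 − 0.0654)/0.055225 = 296 days (vs. the pure-advection estimate x/v = 297 d).

296 days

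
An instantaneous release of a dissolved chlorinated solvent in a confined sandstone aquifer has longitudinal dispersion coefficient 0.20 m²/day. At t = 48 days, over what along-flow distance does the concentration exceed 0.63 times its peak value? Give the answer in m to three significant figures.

8.42 m

The plume is Gaussian with σ = √(2Dt) = √(2 × 0.20 × 48) = 4.382 m.
C/C_peak = exp(−Δx²/(2σ²)) = 0.63 ⇒ Δx = σ·√(−2 ln 0.63) = 4.382 × 0.9613 = 4.212 m.
Width = 2Δx = 8.42 m.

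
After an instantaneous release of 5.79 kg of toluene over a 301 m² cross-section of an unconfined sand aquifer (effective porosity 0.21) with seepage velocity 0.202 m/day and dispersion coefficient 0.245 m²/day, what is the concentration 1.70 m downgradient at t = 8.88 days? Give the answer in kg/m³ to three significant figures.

For an instantaneous plane source, C(x,t) = M/(n_e·A·√(4πDt)) · exp(−(x−vt)²/(4Dt)), with n_e·A the pore (flow) area.
Plume center vt = 0.202 × 8.88 = 1.79376 m, so the well at 1.70 m is 0.09376 m upgradient of the peak.
√(4πDt) = 5.229 m, giving peak height M/(n_e·A·√(4πDt)) = 5.79/(0.21 × 301 × 5.229) = 0.01752 kg/m³.
(x−vt)²/(4Dt) = (-0.09376)²/(4 × 0.245 × 8.88) = 0.001010; exp(−0.001010) = 0.9990.
C = 0.01752 × 0.9990 = 0.0175 kg/m³.

0.0175 kg/m³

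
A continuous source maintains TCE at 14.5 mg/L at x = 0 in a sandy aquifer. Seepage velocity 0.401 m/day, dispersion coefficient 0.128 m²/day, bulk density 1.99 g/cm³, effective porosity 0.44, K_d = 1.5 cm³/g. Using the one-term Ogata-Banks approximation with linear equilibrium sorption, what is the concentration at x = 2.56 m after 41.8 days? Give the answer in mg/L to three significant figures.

Retardation factor R = 1 + ρ_b·K_d/n = 1 + 1.99 × 1.5/0.44 = 7.784.
Sorption retards both mechanisms: v_R = v/R = 0.05152 m/day, D_R = D/R = 0.01644 m²/day.
v_R·t = 0.05152 × 41.8 = 2.153536 m; 2√(D_R t) = 1.658 m; argument = (2.56 − 2.153536)/1.658 = 0.2452.
C = C₀ × ½·erfc(0.2452) = 14.5 × 0.3644 = 5.28 mg/L.

5.28 mg/L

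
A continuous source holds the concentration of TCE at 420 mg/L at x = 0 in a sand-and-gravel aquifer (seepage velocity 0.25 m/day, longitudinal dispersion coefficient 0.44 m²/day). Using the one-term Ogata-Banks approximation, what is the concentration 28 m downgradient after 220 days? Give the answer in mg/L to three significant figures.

409 mg/L

For a continuous step input, C/C₀ ≈ ½·erfc((x−vt)/(2√(Dt))).
vt = 0.25 × 220 = 55 m and 2√(Dt) = 2√(0.44 × 220) = 19.68 m.
Argument (x−vt)/(2√(Dt)) = (28 − 55)/19.68 = -1.372; ½·erfc(-1.372) = 0.9738.
C = 420 × 0.9738 = 409 mg/L.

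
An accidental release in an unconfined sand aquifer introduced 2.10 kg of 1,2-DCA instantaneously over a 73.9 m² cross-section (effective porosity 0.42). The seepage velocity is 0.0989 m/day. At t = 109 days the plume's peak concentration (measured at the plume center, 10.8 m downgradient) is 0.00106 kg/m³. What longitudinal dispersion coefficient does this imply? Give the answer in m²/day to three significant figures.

At the plume center C_max = M/(n_e·A·√(4πDt)), so D = M²/(4πt·(n_e·A·C_max)²).
n_e·A·C_max = 0.42 × 73.9 × 0.00106 = 0.03290 kg/m.
D = 2.10²/(4π × 109 × 0.03290²) = 2.97 m²/day.

2.97 m²/day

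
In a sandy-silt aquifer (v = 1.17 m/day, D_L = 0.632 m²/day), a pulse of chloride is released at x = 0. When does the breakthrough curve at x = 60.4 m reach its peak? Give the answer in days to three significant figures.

51.2 days

For the 1D instantaneous-source solution, setting ∂C/∂t = 0 at fixed x gives v²t² + 2Dt − x² = 0, so t = (√(D² + v²x²) − D)/v².
√(D² + v²x²) = √(0.632² + 1.17² × 60.4²) = 70.67; v² = 1.3689.
t = (70.67 − 0.632)/1.3689 = 51.2 days (vs. the pure-advection estimate x/v = 51.6 d).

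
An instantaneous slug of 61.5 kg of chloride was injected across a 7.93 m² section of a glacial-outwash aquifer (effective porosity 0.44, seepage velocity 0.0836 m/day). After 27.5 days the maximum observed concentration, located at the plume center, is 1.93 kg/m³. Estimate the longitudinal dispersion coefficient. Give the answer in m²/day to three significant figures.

0.241 m²/day

At the plume center C_max = M/(n_e·A·√(4πDt)), so D = M²/(4πt·(n_e·A·C_max)²).
n_e·A·C_max = 0.44 × 7.93 × 1.93 = 6.734 kg/m.
D = 61.5²/(4π × 27.5 × 6.734²) = 0.241 m²/day.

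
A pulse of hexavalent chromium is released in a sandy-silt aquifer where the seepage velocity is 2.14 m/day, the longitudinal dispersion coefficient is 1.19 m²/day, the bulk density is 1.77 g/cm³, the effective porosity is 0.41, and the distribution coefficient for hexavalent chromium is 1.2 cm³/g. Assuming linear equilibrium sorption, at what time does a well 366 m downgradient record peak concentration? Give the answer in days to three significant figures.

Retardation factor R = 1 + ρ_b·K_d/n = 1 + 1.77 × 1.2/0.41 = 6.180.
Sorption retards both mechanisms: v_R = v/R = 0.3463 m/day, D_R = D/R = 0.1926 m²/day.
Peak time from v_R²t² + 2D_R t − x² = 0: t = (√(D_R² + v_R²x²) − D_R)/v_R².
√(D_R² + v_R²x²) = √(0.1926² + 0.3463² × 366²) = 126.7; v_R² = 0.1199.
t = (126.7 − 0.1926)/0.1199 = 1060 days.

1060 days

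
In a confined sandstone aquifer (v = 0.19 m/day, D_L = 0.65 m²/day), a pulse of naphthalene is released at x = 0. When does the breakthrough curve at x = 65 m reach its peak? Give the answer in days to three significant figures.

For the 1D instantaneous-source solution, setting ∂C/∂t = 0 at fixed x gives v²t² + 2Dt − x² = 0, so t = (√(D² + v²x²) − D)/v².
√(D² + v²x²) = √(0.65² + 0.19² × 65²) = 12.37; v² = 0.0361.
t = (12.37 − 0.65)/0.0361 = 325 days (vs. the pure-advection estimate x/v = 342 d).

325 days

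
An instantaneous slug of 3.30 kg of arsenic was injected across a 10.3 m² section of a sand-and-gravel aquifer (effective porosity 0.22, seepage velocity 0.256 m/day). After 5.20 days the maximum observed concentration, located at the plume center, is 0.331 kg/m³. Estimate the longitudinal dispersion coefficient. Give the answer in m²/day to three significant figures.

0.296 m²/day

At the plume center C_max = M/(n_e·A·√(4πDt)), so D = M²/(4πt·(n_e·A·C_max)²).
n_e·A·C_max = 0.22 × 10.3 × 0.331 = 0.7500 kg/m.
D = 3.30²/(4π × 5.20 × 0.7500²) = 0.296 m²/day.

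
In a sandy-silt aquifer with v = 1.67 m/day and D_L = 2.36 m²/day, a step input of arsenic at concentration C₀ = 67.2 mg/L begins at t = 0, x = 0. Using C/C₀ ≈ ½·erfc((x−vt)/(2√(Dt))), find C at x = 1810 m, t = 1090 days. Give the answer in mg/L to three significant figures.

For a continuous step input, C/C₀ ≈ ½·erfc((x−vt)/(2√(Dt))).
vt = 1.67 × 1090 = 1820.3 m and 2√(Dt) = 2√(2.36 × 1090) = 101.4 m.
Argument (x−vt)/(2√(Dt)) = (1810 − 1820.3)/101.4 = -0.1016; ½·erfc(-0.1016) = 0.5571.
C = 67.2 × 0.5571 = 37.4 mg/L.

37.4 mg/L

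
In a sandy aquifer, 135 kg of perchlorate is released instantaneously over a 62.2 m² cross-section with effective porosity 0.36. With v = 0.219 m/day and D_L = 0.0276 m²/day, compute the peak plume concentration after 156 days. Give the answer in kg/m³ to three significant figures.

The peak of an instantaneous 1D plume sits at x = vt; there the Gaussian factor is 1 and C_max = M/(n_e·A·√(4πDt)), where n_e·A is the pore area the mass is dissolved in.
√(4πDt) = √(4π × 0.0276 × 156) = 7.356 m, so C_max = 135/(0.36 × 62.2 × 7.356) = 0.820 kg/m³.

0.820 kg/m³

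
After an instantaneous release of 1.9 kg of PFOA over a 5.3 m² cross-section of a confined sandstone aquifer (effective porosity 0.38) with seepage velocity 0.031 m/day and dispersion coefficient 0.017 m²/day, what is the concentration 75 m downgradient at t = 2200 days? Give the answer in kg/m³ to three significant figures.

0.0319 kg/m³

For an instantaneous plane source, C(x,t) = M/(n_e·A·√(4πDt)) · exp(−(x−vt)²/(4Dt)), with n_e·A the pore (flow) area.
Plume center vt = 0.031 × 2200 = 68.2 m, so the well at 75 m is 6.8 m downgradient of the peak.
√(4πDt) = 21.68 m, giving peak height M/(n_e·A·√(4πDt)) = 1.9/(0.38 × 5.3 × 21.68) = 0.04351 kg/m³.
(x−vt)²/(4Dt) = (6.8)²/(4 × 0.017 × 2200) = 0.3091; exp(−0.3091) = 0.7341.
C = 0.04351 × 0.7341 = 0.0319 kg/m³.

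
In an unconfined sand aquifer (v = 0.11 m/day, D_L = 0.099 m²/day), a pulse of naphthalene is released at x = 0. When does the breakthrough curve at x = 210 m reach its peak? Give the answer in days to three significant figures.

1900 days

For the 1D instantaneous-source solution, setting ∂C/∂t = 0 at fixed x gives v²t² + 2Dt − x² = 0, so t = (√(D² + v²x²) − D)/v².
√(D² + v²x²) = √(0.099² + 0.11² × 210²) = 23.10; v² = 0.0121.
t = (23.10 − 0.099)/0.0121 = 1900 days (vs. the pure-advection estimate x/v = 1910 d).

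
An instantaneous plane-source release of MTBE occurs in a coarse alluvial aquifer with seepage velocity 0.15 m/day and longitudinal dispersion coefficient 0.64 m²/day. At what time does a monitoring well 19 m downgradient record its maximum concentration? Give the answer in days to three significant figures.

101 days

For the 1D instantaneous-source solution, setting ∂C/∂t = 0 at fixed x gives v²t² + 2Dt − x² = 0, so t = (√(D² + v²x²) − D)/v².
√(D² + v²x²) = √(0.64² + 0.15² × 19²) = 2.921; v² = 0.0225.
t = (2.921 − 0.64)/0.0225 = 101 days (vs. the pure-advection estimate x/v = 127 d).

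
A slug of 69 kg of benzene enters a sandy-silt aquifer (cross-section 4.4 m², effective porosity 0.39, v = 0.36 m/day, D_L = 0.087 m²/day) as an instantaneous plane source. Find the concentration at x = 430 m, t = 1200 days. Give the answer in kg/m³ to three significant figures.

For an instantaneous plane source, C(x,t) = M/(n_e·A·√(4πDt)) · exp(−(x−vt)²/(4Dt)), with n_e·A the pore (flow) area.
Plume center vt = 0.36 × 1200 = 432 m, so the well at 430 m is 2 m upgradient of the peak.
√(4πDt) = 36.22 m, giving peak height M/(n_e·A·√(4πDt)) = 69/(0.39 × 4.4 × 36.22) = 1.110 kg/m³.
(x−vt)²/(4Dt) = (-2)²/(4 × 0.087 × 1200) = 0.009579; exp(−0.009579) = 0.9905.
C = 1.110 × 0.9905 = 1.10 kg/m³.

1.10 kg/m³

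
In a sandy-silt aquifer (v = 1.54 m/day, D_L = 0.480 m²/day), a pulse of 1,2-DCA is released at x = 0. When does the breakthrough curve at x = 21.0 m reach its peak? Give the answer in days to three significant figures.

For the 1D instantaneous-source solution, setting ∂C/∂t = 0 at fixed x gives v²t² + 2Dt − x² = 0, so t = (√(D² + v²x²) − D)/v².
√(D² + v²x²) = √(0.480² + 1.54² × 21.0²) = 32.34; v² = 2.3716.
t = (32.34 − 0.480)/2.3716 = 13.4 days (vs. the pure-advection estimate x/v = 13.6 d).

13.4 days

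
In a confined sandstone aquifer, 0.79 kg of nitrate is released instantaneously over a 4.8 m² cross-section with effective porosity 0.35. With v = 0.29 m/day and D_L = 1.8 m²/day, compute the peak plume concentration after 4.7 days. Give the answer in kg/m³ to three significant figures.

0.0456 kg/m³

The peak of an instantaneous 1D plume sits at x = vt; there the Gaussian factor is 1 and C_max = M/(n_e·A·√(4πDt)), where n_e·A is the pore area the mass is dissolved in.
√(4πDt) = √(4π × 1.8 × 4.7) = 10.31 m, so C_max = 0.79/(0.35 × 4.8 × 10.31) = 0.0456 kg/m³.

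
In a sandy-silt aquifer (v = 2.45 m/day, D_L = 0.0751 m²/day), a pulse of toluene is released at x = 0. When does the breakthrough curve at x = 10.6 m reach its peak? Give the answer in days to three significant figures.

For the 1D instantaneous-source solution, setting ∂C/∂t = 0 at fixed x gives v²t² + 2Dt − x² = 0, so t = (√(D² + v²x²) − D)/v².
√(D² + v²x²) = √(0.0751² + 2.45² × 10.6²) = 25.97; v² = 6.0025.
t = (25.97 − 0.0751)/6.0025 = 4.31 days (vs. the pure-advection estimate x/v = 4.33 d).

4.31 days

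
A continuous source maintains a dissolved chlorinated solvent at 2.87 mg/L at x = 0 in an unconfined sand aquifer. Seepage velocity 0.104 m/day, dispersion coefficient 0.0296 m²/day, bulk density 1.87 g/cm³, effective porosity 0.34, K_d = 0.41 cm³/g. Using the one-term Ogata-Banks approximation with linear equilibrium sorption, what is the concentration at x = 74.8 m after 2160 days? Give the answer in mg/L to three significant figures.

0.511 mg/L

Retardation factor R = 1 + ρ_b·K_d/n = 1 + 1.87 × 0.41/0.34 = 3.255.
Sorption retards both mechanisms: v_R = v/R = 0.03195 m/day, D_R = D/R = 0.009094 m²/day.
v_R·t = 0.03195 × 2160 = 69.012 m; 2√(D_R t) = 8.864 m; argument = (74.8 − 69.012)/8.864 = 0.6530.
C = C₀ × ½·erfc(0.6530) = 2.87 × 0.1779 = 0.511 mg/L.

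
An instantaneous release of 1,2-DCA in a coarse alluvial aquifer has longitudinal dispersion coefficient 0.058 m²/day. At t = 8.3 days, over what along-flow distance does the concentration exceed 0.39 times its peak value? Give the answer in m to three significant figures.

The plume is Gaussian with σ = √(2Dt) = √(2 × 0.058 × 8.3) = 0.9812 m.
C/C_peak = exp(−Δx²/(2σ²)) = 0.39 ⇒ Δx = σ·√(−2 ln 0.39) = 0.9812 × 1.372 = 1.346 m.
Width = 2Δx = 2.69 m.

2.69 m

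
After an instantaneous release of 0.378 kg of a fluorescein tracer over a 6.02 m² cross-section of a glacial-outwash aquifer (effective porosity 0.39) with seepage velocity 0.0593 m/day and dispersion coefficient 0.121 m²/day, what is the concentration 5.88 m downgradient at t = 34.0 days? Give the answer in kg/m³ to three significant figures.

0.00904 kg/m³

For an instantaneous plane source, C(x,t) = M/(n_e·A·√(4πDt)) · exp(−(x−vt)²/(4Dt)), with n_e·A the pore (flow) area.
Plume center vt = 0.0593 × 34.0 = 2.0162 m, so the well at 5.88 m is 3.8638 m downgradient of the peak.
√(4πDt) = 7.190 m, giving peak height M/(n_e·A·√(4πDt)) = 0.378/(0.39 × 6.02 × 7.190) = 0.02239 kg/m³.
(x−vt)²/(4Dt) = (3.8638)²/(4 × 0.121 × 34.0) = 0.9072; exp(−0.9072) = 0.4037.
C = 0.02239 × 0.4037 = 0.00904 kg/m³.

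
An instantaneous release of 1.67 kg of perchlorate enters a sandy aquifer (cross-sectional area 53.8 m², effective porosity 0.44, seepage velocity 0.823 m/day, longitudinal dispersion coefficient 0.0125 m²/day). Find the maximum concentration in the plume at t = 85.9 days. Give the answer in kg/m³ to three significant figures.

0.0192 kg/m³

The peak of an instantaneous 1D plume sits at x = vt; there the Gaussian factor is 1 and C_max = M/(n_e·A·√(4πDt)), where n_e·A is the pore area the mass is dissolved in.
√(4πDt) = √(4π × 0.0125 × 85.9) = 3.673 m, so C_max = 1.67/(0.44 × 53.8 × 3.673) = 0.0192 kg/m³.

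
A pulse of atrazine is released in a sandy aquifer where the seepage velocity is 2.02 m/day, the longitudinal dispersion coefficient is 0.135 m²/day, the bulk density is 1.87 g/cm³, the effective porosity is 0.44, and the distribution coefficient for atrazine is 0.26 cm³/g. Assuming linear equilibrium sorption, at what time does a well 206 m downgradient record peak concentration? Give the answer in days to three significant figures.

Retardation factor R = 1 + ρ_b·K_d/n = 1 + 1.87 × 0.26/0.44 = 2.105.
Sorption retards both mechanisms: v_R = v/R = 0.9596 m/day, D_R = D/R = 0.06413 m²/day.
Peak time from v_R²t² + 2D_R t − x² = 0: t = (√(D_R² + v_R²x²) − D_R)/v_R².
√(D_R² + v_R²x²) = √(0.06413² + 0.9596² × 206²) = 197.7; v_R² = 0.9208.
t = (197.7 − 0.06413)/0.9208 = 215 days.

215 days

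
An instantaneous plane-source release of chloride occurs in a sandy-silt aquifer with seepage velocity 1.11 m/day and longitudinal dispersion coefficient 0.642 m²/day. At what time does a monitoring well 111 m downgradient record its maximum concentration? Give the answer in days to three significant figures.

99.5 days

For the 1D instantaneous-source solution, setting ∂C/∂t = 0 at fixed x gives v²t² + 2Dt − x² = 0, so t = (√(D² + v²x²) − D)/v².
√(D² + v²x²) = √(0.642² + 1.11² × 111²) = 123.2; v² = 1.2321.
t = (123.2 − 0.642)/1.2321 = 99.5 days (vs. the pure-advection estimate x/v = 100 d).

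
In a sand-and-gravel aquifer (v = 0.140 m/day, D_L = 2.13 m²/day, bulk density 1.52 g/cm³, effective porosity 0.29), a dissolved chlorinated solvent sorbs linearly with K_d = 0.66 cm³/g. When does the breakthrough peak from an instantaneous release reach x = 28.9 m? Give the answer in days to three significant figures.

556 days

Retardation factor R = 1 + ρ_b·K_d/n = 1 + 1.52 × 0.66/0.29 = 4.459.
Sorption retards both mechanisms: v_R = v/R = 0.03140 m/day, D_R = D/R = 0.4777 m²/day.
Peak time from v_R²t² + 2D_R t − x² = 0: t = (√(D_R² + v_R²x²) − D_R)/v_R².
√(D_R² + v_R²x²) = √(0.4777² + 0.03140² × 28.9²) = 1.026; v_R² = 0.0009860.
t = (1.026 − 0.4777)/0.0009860 = 556 days.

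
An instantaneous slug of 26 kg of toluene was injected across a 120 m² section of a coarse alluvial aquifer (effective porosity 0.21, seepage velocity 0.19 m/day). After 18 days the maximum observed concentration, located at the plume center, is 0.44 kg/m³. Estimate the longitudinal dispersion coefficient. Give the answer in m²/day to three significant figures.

0.0243 m²/day

At the plume center C_max = M/(n_e·A·√(4πDt)), so D = M²/(4πt·(n_e·A·C_max)²).
n_e·A·C_max = 0.21 × 120 × 0.44 = 11.09 kg/m.
D = 26²/(4π × 18 × 11.09²) = 0.0243 m²/day.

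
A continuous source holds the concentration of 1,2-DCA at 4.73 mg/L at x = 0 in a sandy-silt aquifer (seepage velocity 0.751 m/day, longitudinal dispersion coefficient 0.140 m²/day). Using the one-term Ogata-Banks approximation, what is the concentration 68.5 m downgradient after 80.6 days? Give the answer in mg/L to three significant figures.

For a continuous step input, C/C₀ ≈ ½·erfc((x−vt)/(2√(Dt))).
vt = 0.751 × 80.6 = 60.5306 m and 2√(Dt) = 2√(0.140 × 80.6) = 6.718 m.
Argument (x−vt)/(2√(Dt)) = (68.5 − 60.5306)/6.718 = 1.186; ½·erfc(1.186) = 0.04675.
C = 4.73 × 0.04675 = 0.221 mg/L.

0.221 mg/L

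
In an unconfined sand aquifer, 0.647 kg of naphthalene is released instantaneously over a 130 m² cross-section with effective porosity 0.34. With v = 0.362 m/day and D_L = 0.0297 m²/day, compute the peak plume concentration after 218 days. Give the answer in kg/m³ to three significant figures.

The peak of an instantaneous 1D plume sits at x = vt; there the Gaussian factor is 1 and C_max = M/(n_e·A·√(4πDt)), where n_e·A is the pore area the mass is dissolved in.
√(4πDt) = √(4π × 0.0297 × 218) = 9.020 m, so C_max = 0.647/(0.34 × 130 × 9.020) = 0.00162 kg/m³.

0.00162 kg/m³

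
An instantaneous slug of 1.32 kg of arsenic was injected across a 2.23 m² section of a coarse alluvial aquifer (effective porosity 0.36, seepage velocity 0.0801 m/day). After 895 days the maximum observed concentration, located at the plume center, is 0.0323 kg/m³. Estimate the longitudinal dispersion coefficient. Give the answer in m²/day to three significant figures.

0.230 m²/day

At the plume center C_max = M/(n_e·A·√(4πDt)), so D = M²/(4πt·(n_e·A·C_max)²).
n_e·A·C_max = 0.36 × 2.23 × 0.0323 = 0.02593 kg/m.
D = 1.32²/(4π × 895 × 0.02593²) = 0.230 m²/day.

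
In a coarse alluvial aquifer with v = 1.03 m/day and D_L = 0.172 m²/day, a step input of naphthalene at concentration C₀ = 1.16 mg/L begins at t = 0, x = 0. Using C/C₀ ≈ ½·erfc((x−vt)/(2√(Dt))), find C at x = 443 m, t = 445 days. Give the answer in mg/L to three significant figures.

1.04 mg/L

For a continuous step input, C/C₀ ≈ ½·erfc((x−vt)/(2√(Dt))).
vt = 1.03 × 445 = 458.35 m and 2√(Dt) = 2√(0.172 × 445) = 17.50 m.
Argument (x−vt)/(2√(Dt)) = (443 − 458.35)/17.50 = -0.8771; ½·erfc(-0.8771) = 0.8926.
C = 1.16 × 0.8926 = 1.04 mg/L.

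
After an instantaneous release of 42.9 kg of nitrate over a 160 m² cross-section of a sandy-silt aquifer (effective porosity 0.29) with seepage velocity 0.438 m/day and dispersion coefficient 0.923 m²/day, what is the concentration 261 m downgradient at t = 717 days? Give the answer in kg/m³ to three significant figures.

0.00350 kg/m³

For an instantaneous plane source, C(x,t) = M/(n_e·A·√(4πDt)) · exp(−(x−vt)²/(4Dt)), with n_e·A the pore (flow) area.
Plume center vt = 0.438 × 717 = 314.046 m, so the well at 261 m is 53.046 m upgradient of the peak.
√(4πDt) = 91.19 m, giving peak height M/(n_e·A·√(4πDt)) = 42.9/(0.29 × 160 × 91.19) = 0.01014 kg/m³.
(x−vt)²/(4Dt) = (-53.046)²/(4 × 0.923 × 717) = 1.063; exp(−1.063) = 0.3454.
C = 0.01014 × 0.3454 = 0.00350 kg/m³.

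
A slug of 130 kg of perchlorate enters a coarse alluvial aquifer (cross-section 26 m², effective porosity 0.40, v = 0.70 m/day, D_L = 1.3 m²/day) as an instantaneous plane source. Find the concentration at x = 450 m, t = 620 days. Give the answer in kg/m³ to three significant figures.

For an instantaneous plane source, C(x,t) = M/(n_e·A·√(4πDt)) · exp(−(x−vt)²/(4Dt)), with n_e·A the pore (flow) area.
Plume center vt = 0.70 × 620 = 434 m, so the well at 450 m is 16 m downgradient of the peak.
√(4πDt) = 100.6 m, giving peak height M/(n_e·A·√(4πDt)) = 130/(0.40 × 26 × 100.6) = 0.1243 kg/m³.
(x−vt)²/(4Dt) = (16)²/(4 × 1.3 × 620) = 0.07940; exp(−0.07940) = 0.9237.
C = 0.1243 × 0.9237 = 0.115 kg/m³.

0.115 kg/m³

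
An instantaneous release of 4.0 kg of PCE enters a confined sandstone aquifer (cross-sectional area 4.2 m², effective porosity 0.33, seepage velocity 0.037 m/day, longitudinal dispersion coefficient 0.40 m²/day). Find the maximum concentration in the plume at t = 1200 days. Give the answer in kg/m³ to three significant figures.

0.0372 kg/m³

The peak of an instantaneous 1D plume sits at x = vt; there the Gaussian factor is 1 and C_max = M/(n_e·A·√(4πDt)), where n_e·A is the pore area the mass is dissolved in.
√(4πDt) = √(4π × 0.40 × 1200) = 77.67 m, so C_max = 4.0/(0.33 × 4.2 × 77.67) = 0.0372 kg/m³.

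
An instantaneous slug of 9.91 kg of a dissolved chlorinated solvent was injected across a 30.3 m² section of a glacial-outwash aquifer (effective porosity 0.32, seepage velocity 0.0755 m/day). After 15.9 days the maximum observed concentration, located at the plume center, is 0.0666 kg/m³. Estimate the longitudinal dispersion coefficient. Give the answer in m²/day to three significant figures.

At the plume center C_max = M/(n_e·A·√(4πDt)), so D = M²/(4πt·(n_e·A·C_max)²).
n_e·A·C_max = 0.32 × 30.3 × 0.0666 = 0.6458 kg/m.
D = 9.91²/(4π × 15.9 × 0.6458²) = 1.18 m²/day.

1.18 m²/day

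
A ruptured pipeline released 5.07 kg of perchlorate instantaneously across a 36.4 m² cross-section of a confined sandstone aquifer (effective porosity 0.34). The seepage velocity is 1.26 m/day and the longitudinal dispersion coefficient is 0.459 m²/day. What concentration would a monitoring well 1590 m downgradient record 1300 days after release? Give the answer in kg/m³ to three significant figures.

For an instantaneous plane source, C(x,t) = M/(n_e·A·√(4πDt)) · exp(−(x−vt)²/(4Dt)), with n_e·A the pore (flow) area.
Plume center vt = 1.26 × 1300 = 1638 m, so the well at 1590 m is 48 m upgradient of the peak.
√(4πDt) = 86.59 m, giving peak height M/(n_e·A·√(4πDt)) = 5.07/(0.34 × 36.4 × 86.59) = 0.004731 kg/m³.
(x−vt)²/(4Dt) = (-48)²/(4 × 0.459 × 1300) = 0.9653; exp(−0.9653) = 0.3809.
C = 0.004731 × 0.3809 = 0.00180 kg/m³.

0.00180 kg/m³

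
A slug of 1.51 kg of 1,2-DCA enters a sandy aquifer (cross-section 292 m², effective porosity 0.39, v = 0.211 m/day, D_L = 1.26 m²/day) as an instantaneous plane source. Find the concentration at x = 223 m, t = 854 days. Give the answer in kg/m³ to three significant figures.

For an instantaneous plane source, C(x,t) = M/(n_e·A·√(4πDt)) · exp(−(x−vt)²/(4Dt)), with n_e·A the pore (flow) area.
Plume center vt = 0.211 × 854 = 180.194 m, so the well at 223 m is 42.806 m downgradient of the peak.
√(4πDt) = 116.3 m, giving peak height M/(n_e·A·√(4πDt)) = 1.51/(0.39 × 292 × 116.3) = 0.0001140 kg/m³.
(x−vt)²/(4Dt) = (42.806)²/(4 × 1.26 × 854) = 0.4257; exp(−0.4257) = 0.6533.
C = 0.0001140 × 0.6533 = 7.45e-05 kg/m³.

7.45e-05 kg/m³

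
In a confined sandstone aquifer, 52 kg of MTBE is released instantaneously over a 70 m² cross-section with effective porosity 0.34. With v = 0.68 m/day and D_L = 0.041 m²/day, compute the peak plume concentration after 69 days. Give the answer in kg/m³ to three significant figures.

The peak of an instantaneous 1D plume sits at x = vt; there the Gaussian factor is 1 and C_max = M/(n_e·A·√(4πDt)), where n_e·A is the pore area the mass is dissolved in.
√(4πDt) = √(4π × 0.041 × 69) = 5.962 m, so C_max = 52/(0.34 × 70 × 5.962) = 0.366 kg/m³.

0.366 kg/m³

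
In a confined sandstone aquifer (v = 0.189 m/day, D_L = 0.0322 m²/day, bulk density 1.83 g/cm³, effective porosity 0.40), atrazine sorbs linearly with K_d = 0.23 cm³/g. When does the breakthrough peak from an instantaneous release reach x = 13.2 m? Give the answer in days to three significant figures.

141 days

Retardation factor R = 1 + ρ_b·K_d/n = 1 + 1.83 × 0.23/0.40 = 2.052.
Sorption retards both mechanisms: v_R = v/R = 0.09211 m/day, D_R = D/R = 0.01569 m²/day.
Peak time from v_R²t² + 2D_R t − x² = 0: t = (√(D_R² + v_R²x²) − D_R)/v_R².
√(D_R² + v_R²x²) = √(0.01569² + 0.09211² × 13.2²) = 1.216; v_R² = 0.008484.
t = (1.216 − 0.01569)/0.008484 = 141 days.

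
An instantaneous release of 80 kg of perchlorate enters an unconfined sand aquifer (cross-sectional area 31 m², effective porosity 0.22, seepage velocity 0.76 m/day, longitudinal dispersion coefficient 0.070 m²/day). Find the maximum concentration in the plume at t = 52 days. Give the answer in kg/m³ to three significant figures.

1.73 kg/m³

The peak of an instantaneous 1D plume sits at x = vt; there the Gaussian factor is 1 and C_max = M/(n_e·A·√(4πDt)), where n_e·A is the pore area the mass is dissolved in.
√(4πDt) = √(4π × 0.070 × 52) = 6.763 m, so C_max = 80/(0.22 × 31 × 6.763) = 1.73 kg/m³.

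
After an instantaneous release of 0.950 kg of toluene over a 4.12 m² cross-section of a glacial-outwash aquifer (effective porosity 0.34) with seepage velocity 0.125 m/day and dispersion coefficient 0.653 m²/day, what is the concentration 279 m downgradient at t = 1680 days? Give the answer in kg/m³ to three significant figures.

For an instantaneous plane source, C(x,t) = M/(n_e·A·√(4πDt)) · exp(−(x−vt)²/(4Dt)), with n_e·A the pore (flow) area.
Plume center vt = 0.125 × 1680 = 210 m, so the well at 279 m is 69 m downgradient of the peak.
√(4πDt) = 117.4 m, giving peak height M/(n_e·A·√(4πDt)) = 0.950/(0.34 × 4.12 × 117.4) = 0.005777 kg/m³.
(x−vt)²/(4Dt) = (69)²/(4 × 0.653 × 1680) = 1.085; exp(−1.085) = 0.3379.
C = 0.005777 × 0.3379 = 0.00195 kg/m³.

0.00195 kg/m³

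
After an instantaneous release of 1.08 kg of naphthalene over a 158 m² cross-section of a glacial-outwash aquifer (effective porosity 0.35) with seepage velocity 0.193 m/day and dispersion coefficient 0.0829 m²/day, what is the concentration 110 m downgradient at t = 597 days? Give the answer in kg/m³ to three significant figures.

0.000682 kg/m³

For an instantaneous plane source, C(x,t) = M/(n_e·A·√(4πDt)) · exp(−(x−vt)²/(4Dt)), with n_e·A the pore (flow) area.
Plume center vt = 0.193 × 597 = 115.221 m, so the well at 110 m is 5.221 m upgradient of the peak.
√(4πDt) = 24.94 m, giving peak height M/(n_e·A·√(4πDt)) = 1.08/(0.35 × 158 × 24.94) = 0.0007831 kg/m³.
(x−vt)²/(4Dt) = (-5.221)²/(4 × 0.0829 × 597) = 0.1377; exp(−0.1377) = 0.8714.
C = 0.0007831 × 0.8714 = 0.000682 kg/m³.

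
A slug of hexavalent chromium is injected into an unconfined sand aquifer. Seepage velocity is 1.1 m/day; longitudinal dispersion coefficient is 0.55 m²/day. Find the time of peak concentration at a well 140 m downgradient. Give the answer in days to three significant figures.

For the 1D instantaneous-source solution, setting ∂C/∂t = 0 at fixed x gives v²t² + 2Dt − x² = 0, so t = (√(D² + v²x²) − D)/v².
√(D² + v²x²) = √(0.55² + 1.1² × 140²) = 154.0; v² = 1.21.
t = (154.0 − 0.55)/1.21 = 127 days (vs. the pure-advection estimate x/v = 127 d).

127 days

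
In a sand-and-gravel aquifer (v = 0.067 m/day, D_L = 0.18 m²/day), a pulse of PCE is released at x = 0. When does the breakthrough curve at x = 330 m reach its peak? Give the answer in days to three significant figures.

For the 1D instantaneous-source solution, setting ∂C/∂t = 0 at fixed x gives v²t² + 2Dt − x² = 0, so t = (√(D² + v²x²) − D)/v².
√(D² + v²x²) = √(0.18² + 0.067² × 330²) = 22.11; v² = 0.004489.
t = (22.11 − 0.18)/0.004489 = 4890 days (vs. the pure-advection estimate x/v = 4930 d).

4890 days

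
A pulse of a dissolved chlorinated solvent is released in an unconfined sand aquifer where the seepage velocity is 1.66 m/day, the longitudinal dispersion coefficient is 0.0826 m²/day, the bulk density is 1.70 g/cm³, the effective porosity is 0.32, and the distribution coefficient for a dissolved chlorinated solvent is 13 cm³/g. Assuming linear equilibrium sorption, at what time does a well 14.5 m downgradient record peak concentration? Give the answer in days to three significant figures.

Retardation factor R = 1 + ρ_b·K_d/n = 1 + 1.70 × 13/0.32 = 70.06.
Sorption retards both mechanisms: v_R = v/R = 0.02369 m/day, D_R = D/R = 0.001179 m²/day.
Peak time from v_R²t² + 2D_R t − x² = 0: t = (√(D_R² + v_R²x²) − D_R)/v_R².
√(D_R² + v_R²x²) = √(0.001179² + 0.02369² × 14.5²) = 0.3435; v_R² = 0.0005612.
t = (0.3435 − 0.001179)/0.0005612 = 610 days.

610 days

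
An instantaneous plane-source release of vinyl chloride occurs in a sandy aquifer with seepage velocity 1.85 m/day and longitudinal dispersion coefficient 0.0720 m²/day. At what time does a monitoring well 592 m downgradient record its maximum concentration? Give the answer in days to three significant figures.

320 days

For the 1D instantaneous-source solution, setting ∂C/∂t = 0 at fixed x gives v²t² + 2Dt − x² = 0, so t = (√(D² + v²x²) − D)/v².
√(D² + v²x²) = √(0.0720² + 1.85² × 592²) = 1095; v² = 3.4225.
t = (1095 − 0.0720)/3.4225 = 320 days (vs. the pure-advection estimate x/v = 320 d).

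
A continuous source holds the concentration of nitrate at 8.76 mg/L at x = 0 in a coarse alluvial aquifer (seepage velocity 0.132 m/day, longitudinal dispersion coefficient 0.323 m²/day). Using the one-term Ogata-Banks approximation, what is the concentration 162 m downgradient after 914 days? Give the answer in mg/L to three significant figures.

0.389 mg/L

For a continuous step input, C/C₀ ≈ ½·erfc((x−vt)/(2√(Dt))).
vt = 0.132 × 914 = 120.648 m and 2√(Dt) = 2√(0.323 × 914) = 34.36 m.
Argument (x−vt)/(2√(Dt)) = (162 − 120.648)/34.36 = 1.203; ½·erfc(1.203) = 0.04444.
C = 8.76 × 0.04444 = 0.389 mg/L.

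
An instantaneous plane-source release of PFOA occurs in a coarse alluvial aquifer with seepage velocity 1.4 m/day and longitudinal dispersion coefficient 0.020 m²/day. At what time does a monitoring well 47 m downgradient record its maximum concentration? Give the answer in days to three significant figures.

33.6 days

For the 1D instantaneous-source solution, setting ∂C/∂t = 0 at fixed x gives v²t² + 2Dt − x² = 0, so t = (√(D² + v²x²) − D)/v².
√(D² + v²x²) = √(0.020² + 1.4² × 47²) = 65.80; v² = 1.96.
t = (65.80 − 0.020)/1.96 = 33.6 days (vs. the pure-advection estimate x/v = 33.6 d).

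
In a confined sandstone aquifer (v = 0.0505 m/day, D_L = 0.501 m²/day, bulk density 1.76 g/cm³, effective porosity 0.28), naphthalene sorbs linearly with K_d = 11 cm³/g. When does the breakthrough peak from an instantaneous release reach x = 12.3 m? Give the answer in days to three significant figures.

Retardation factor R = 1 + ρ_b·K_d/n = 1 + 1.76 × 11/0.28 = 70.14.
Sorption retards both mechanisms: v_R = v/R = 0.0007200 m/day, D_R = D/R = 0.007143 m²/day.
Peak time from v_R²t² + 2D_R t − x² = 0: t = (√(D_R² + v_R²x²) − D_R)/v_R².
√(D_R² + v_R²x²) = √(0.007143² + 0.0007200² × 12.3²) = 0.01138; v_R² = 5.184e-07.
t = (0.01138 − 0.007143)/5.184e-07 = 8170 days.

8170 days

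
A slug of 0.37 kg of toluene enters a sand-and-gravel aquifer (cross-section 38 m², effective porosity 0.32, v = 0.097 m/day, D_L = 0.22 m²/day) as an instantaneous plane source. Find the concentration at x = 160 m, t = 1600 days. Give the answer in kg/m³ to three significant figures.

For an instantaneous plane source, C(x,t) = M/(n_e·A·√(4πDt)) · exp(−(x−vt)²/(4Dt)), with n_e·A the pore (flow) area.
Plume center vt = 0.097 × 1600 = 155.2 m, so the well at 160 m is 4.8 m downgradient of the peak.
√(4πDt) = 66.51 m, giving peak height M/(n_e·A·√(4πDt)) = 0.37/(0.32 × 38 × 66.51) = 0.0004575 kg/m³.
(x−vt)²/(4Dt) = (4.8)²/(4 × 0.22 × 1600) = 0.01636; exp(−0.01636) = 0.9838.
C = 0.0004575 × 0.9838 = 0.000450 kg/m³.

0.000450 kg/m³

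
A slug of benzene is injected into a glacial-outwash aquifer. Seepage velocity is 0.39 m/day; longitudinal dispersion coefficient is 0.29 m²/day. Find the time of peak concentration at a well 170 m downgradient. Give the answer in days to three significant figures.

For the 1D instantaneous-source solution, setting ∂C/∂t = 0 at fixed x gives v²t² + 2Dt − x² = 0, so t = (√(D² + v²x²) − D)/v².
√(D² + v²x²) = √(0.29² + 0.39² × 170²) = 66.30; v² = 0.1521.
t = (66.30 − 0.29)/0.1521 = 434 days (vs. the pure-advection estimate x/v = 436 d).

434 days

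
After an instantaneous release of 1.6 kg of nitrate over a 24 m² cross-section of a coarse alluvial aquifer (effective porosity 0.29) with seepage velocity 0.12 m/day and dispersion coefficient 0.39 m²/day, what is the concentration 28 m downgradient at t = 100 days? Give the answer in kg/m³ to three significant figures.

For an instantaneous plane source, C(x,t) = M/(n_e·A·√(4πDt)) · exp(−(x−vt)²/(4Dt)), with n_e·A the pore (flow) area.
Plume center vt = 0.12 × 100 = 12 m, so the well at 28 m is 16 m downgradient of the peak.
√(4πDt) = 22.14 m, giving peak height M/(n_e·A·√(4πDt)) = 1.6/(0.29 × 24 × 22.14) = 0.01038 kg/m³.
(x−vt)²/(4Dt) = (16)²/(4 × 0.39 × 100) = 1.641; exp(−1.641) = 0.1938.
C = 0.01038 × 0.1938 = 0.00201 kg/m³.

0.00201 kg/m³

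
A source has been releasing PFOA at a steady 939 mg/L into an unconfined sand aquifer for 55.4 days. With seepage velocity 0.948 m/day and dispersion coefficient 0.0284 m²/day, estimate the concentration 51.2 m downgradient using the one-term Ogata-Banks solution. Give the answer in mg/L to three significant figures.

724 mg/L

For a continuous step input, C/C₀ ≈ ½·erfc((x−vt)/(2√(Dt))).
vt = 0.948 × 55.4 = 52.5192 m and 2√(Dt) = 2√(0.0284 × 55.4) = 2.509 m.
Argument (x−vt)/(2√(Dt)) = (51.2 − 52.5192)/2.509 = -0.5258; ½·erfc(-0.5258) = 0.7714.
C = 939 × 0.7714 = 724 mg/L.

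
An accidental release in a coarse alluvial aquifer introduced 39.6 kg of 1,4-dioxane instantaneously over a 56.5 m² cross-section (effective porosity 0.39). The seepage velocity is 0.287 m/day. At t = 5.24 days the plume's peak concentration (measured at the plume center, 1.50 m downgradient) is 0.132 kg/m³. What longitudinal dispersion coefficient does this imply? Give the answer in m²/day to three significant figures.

At the plume center C_max = M/(n_e·A·√(4πDt)), so D = M²/(4πt·(n_e·A·C_max)²).
n_e·A·C_max = 0.39 × 56.5 × 0.132 = 2.909 kg/m.
D = 39.6²/(4π × 5.24 × 2.909²) = 2.81 m²/day.

2.81 m²/day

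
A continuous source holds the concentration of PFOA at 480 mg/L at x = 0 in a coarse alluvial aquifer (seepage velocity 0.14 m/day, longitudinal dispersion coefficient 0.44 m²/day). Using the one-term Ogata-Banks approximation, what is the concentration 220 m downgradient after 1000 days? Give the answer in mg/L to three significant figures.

For a continuous step input, C/C₀ ≈ ½·erfc((x−vt)/(2√(Dt))).
vt = 0.14 × 1000 = 140 m and 2√(Dt) = 2√(0.44 × 1000) = 41.95 m.
Argument (x−vt)/(2√(Dt)) = (220 − 140)/41.95 = 1.907; ½·erfc(1.907) = 0.003499.
C = 480 × 0.003499 = 1.68 mg/L.

1.68 mg/L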